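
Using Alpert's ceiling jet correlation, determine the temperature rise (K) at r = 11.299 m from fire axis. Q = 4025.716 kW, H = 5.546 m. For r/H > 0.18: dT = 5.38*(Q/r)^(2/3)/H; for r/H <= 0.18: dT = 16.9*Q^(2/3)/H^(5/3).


r/H = 11.299 / 5.546 = 2.0373
r/H > 0.18, so dT = 5.38*(Q/r)^(2/3)/H
Q/r = 356.29
(Q/r)^(2/3) = 50.258
dT = 5.38 * 50.258 / 5.546 = 48.753 K

48.753 K


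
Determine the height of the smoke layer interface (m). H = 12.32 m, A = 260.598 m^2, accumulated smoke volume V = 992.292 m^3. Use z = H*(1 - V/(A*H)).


V/(A*H) = 0.30907
1 - 0.30907 = 0.69093
z = 12.32 * 0.69093 = 8.5123 m

8.5123 m


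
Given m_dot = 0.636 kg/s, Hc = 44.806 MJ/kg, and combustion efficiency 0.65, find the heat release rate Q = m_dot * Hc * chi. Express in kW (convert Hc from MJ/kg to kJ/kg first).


Hc = 44.806 MJ/kg = 44.806 * 1000 kJ/kg = 44806 kJ/kg
Q = 0.636 kg/s * 44806 kJ/kg * 0.65 = 18523 kW

18523 kW


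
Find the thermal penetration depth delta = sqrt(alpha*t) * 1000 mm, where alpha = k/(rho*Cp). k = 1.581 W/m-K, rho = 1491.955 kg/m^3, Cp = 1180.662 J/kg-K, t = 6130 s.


alpha = 1.581 / (1491.955 * 1180.662) = 8.9753e-07 m^2/s
alpha * t = 0.0055019
delta = sqrt(0.0055019) * 1000 = 74.175 mm

74.175 mm


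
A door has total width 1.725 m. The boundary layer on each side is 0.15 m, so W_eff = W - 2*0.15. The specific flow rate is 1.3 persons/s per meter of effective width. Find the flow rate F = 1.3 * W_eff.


W_eff = 1.725 - 0.30 = 1.425 m
F = 1.3 * 1.425 = 1.8525 persons/s

1.8525 persons/s


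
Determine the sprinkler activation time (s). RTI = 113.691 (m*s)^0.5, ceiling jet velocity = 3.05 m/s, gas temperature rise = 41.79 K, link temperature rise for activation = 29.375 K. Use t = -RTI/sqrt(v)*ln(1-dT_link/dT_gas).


dT_link/dT_gas = 0.70292
ln(1 - 0.70292) = -1.2138
t = -113.691 / sqrt(3.05) * -1.2138 = 79.014 s

79.014 s


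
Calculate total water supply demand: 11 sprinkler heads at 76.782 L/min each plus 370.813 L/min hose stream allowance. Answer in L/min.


Sprinkler demand = 11 * 76.782 = 844.602 L/min
Total = 844.602 + 370.813 = 1215.415 L/min

1215.415 L/min


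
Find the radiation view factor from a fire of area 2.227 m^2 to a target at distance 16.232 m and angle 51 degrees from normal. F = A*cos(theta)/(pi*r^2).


cos(51 deg) = 0.62932
pi*r^2 = 827.74
F = 2.227 * 0.62932 / 827.74 = 0.0016932

0.0016932


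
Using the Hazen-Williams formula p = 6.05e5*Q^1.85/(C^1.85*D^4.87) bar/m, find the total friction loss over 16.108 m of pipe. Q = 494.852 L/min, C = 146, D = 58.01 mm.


Q^1.85 = 96556
C^1.85 = 10094
D^4.87 = 3.8749e+08
p/m = 0.014936 bar/m
p_total = 0.014936 * 16.108 = 0.24058 bar

0.24058 bar


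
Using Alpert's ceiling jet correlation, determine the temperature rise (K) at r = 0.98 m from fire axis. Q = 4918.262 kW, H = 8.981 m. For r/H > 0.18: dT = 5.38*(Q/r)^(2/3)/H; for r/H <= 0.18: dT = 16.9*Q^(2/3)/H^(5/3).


r/H = 0.98 / 8.981 = 0.10912
r/H <= 0.18, so dT = 16.9*Q^(2/3)/H^(5/3)
Q^(2/3) = 289.21
H^(5/3) = 38.804
dT = 16.9 * 289.21 / 38.804 = 125.96 K

125.96 K


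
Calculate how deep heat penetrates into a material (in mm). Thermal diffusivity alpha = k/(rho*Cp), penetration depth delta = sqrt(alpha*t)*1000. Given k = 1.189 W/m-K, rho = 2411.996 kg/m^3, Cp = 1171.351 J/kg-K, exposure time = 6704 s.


alpha = 1.189 / (2411.996 * 1171.351) = 4.2084e-07 m^2/s
alpha * t = 0.0028213
delta = sqrt(0.0028213) * 1000 = 53.116 mm

53.116 mm


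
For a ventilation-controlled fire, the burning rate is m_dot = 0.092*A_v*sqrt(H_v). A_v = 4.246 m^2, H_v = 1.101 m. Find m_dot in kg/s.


sqrt(H_v) = 1.0493
m_dot = 0.092 * 4.246 * 1.0493 = 0.40988 kg/s

0.40988 kg/s


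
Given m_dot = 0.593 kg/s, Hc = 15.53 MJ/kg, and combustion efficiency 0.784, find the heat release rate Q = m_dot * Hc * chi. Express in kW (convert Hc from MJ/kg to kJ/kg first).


Hc = 15.53 MJ/kg = 15.53 * 1000 kJ/kg = 15530 kJ/kg
Q = 0.593 kg/s * 15530 kJ/kg * 0.784 = 7220.1 kW

7220.1 kW


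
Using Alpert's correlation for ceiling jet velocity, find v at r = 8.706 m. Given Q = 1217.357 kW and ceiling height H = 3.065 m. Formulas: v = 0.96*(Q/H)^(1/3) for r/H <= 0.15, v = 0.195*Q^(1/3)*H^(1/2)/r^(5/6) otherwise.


r/H = 8.706 / 3.065 = 2.8405
r/H > 0.15, so v = 0.195*Q^(1/3)*H^(1/2)/r^(5/6)
Q^(1/3) = 10.678
H^(1/2) = 1.7507
r^(5/6) = 6.0699
v = 0.195 * 10.678 * 1.7507 / 6.0699 = 0.60054 m/s

0.60054 m/s


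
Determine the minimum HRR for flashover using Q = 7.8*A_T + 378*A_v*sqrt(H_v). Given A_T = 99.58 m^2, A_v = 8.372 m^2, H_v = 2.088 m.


7.8*A_T = 776.724
sqrt(H_v) = 1.4450
378*A_v*sqrt(H_v) = 4572.8
Q = 776.724 + 4572.8 = 5349.6 kW

5349.6 kW


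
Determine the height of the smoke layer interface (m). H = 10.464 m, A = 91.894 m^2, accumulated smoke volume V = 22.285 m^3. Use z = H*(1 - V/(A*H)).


V/(A*H) = 0.023175
1 - 0.023175 = 0.97682
z = 10.464 * 0.97682 = 10.221 m

10.221 m


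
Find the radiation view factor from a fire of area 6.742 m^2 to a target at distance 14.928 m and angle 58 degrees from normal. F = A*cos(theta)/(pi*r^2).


cos(58 deg) = 0.52992
pi*r^2 = 700.09
F = 6.742 * 0.52992 / 700.09 = 0.0051032

0.0051032


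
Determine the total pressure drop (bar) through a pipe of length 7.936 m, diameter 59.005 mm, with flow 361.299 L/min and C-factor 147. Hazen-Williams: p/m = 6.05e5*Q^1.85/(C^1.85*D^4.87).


Q^1.85 = 53958
C^1.85 = 10222
D^4.87 = 4.2095e+08
p/m = 0.0075865 bar/m
p_total = 0.0075865 * 7.936 = 0.060207 bar

0.060207 bar


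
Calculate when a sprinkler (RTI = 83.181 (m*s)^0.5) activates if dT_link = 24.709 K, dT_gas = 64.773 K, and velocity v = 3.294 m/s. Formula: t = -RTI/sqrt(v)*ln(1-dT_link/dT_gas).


dT_link/dT_gas = 0.38147
ln(1 - 0.38147) = -0.48041
t = -83.181 / sqrt(3.294) * -0.48041 = 22.018 s

22.018 s


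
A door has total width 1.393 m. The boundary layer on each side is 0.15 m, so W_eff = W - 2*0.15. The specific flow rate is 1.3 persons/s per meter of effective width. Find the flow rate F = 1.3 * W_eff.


W_eff = 1.393 - 0.30 = 1.093 m
F = 1.3 * 1.093 = 1.4209 persons/s

1.4209 persons/s


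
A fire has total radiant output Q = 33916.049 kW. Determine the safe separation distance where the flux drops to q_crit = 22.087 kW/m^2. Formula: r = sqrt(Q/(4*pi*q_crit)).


4*pi*q_crit = 277.55
Q/(4*pi*q_crit) = 122.20
r = sqrt(122.20) = 11.054 m

11.054 m


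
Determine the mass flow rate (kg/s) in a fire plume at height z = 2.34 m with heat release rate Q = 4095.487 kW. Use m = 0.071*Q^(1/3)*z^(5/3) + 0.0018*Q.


Q^(1/3) = 15.999
z^(5/3) = 4.1244
First term = 0.071 * 15.999 * 4.1244 = 4.6851
Second term = 0.0018 * 4095.487 = 7.3719
m = 12.057 kg/s

12.057 kg/s


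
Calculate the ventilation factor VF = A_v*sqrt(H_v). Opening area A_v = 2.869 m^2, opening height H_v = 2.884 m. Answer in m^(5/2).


sqrt(H_v) = 1.6982
VF = 2.869 * 1.6982 = 4.8722 m^(5/2)

4.8722 m^(5/2)


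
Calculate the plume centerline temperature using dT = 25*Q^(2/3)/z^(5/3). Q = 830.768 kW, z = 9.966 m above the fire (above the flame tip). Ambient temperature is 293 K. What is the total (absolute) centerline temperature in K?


Q^(2/3) = 88.373
z^(5/3) = 46.153
dT = 25 * 88.373 / 46.153 = 47.869 K
T = 293 + 47.869 = 340.87 K

340.87 K


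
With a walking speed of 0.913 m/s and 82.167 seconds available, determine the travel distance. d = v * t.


d = 0.913 * 82.167 = 75.018 m

75.018 m


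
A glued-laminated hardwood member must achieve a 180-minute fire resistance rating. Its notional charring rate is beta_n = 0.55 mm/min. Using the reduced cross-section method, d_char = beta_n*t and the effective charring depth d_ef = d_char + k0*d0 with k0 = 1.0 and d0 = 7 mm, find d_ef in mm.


d_char = 0.55 * 180 = 99 mm
d_ef = 99 + 1.0*7 = 106 mm

106 mm


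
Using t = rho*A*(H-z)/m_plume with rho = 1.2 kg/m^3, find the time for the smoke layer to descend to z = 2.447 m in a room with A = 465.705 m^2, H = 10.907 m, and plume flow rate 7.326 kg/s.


H - z = 8.46 m
t = 1.2 * 465.705 * 8.46 / 7.326 = 645.35 s

645.35 s


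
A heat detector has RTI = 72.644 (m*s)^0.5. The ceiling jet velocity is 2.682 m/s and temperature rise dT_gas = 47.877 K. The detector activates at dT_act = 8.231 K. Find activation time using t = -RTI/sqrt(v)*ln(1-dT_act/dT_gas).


dT_act/dT_gas = 0.17192
ln(1 - 0.17192) = -0.18865
t = -72.644 / sqrt(2.682) * -0.18865 = 8.3679 s

8.3679 s


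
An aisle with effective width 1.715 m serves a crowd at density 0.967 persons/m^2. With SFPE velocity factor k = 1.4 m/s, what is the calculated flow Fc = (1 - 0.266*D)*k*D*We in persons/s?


1 - 0.266*D = 1 - 0.266*0.967 = 0.74278
Fs = 0.74278 * 1.4 * 0.967 = 1.0056 persons/(s*m)
Fc = 1.0056 * 1.715 = 1.7246 persons/s

1.7246 persons/s


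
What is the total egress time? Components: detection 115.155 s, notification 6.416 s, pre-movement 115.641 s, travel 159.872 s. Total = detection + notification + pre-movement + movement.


Total = 115.155 + 6.416 + 115.641 + 159.872 = 397.084 s

397.084 s


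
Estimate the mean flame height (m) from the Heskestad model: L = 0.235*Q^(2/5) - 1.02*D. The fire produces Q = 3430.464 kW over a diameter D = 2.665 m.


Q^(2/5) = 25.950
0.235 * Q^(2/5) = 6.0983
1.02 * D = 2.7183
L = 3.3800 m

3.3800 m


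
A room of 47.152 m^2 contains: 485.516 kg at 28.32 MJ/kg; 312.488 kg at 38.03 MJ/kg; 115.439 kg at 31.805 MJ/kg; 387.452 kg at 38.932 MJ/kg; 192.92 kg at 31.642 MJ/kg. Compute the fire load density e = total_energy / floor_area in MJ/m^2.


Total energy = 485.516*28.32 + 312.488*38.03 + 115.439*31.805 + 387.452*38.932 + 192.92*31.642
= 13749.81 + 11883.92 + 3671.537 + 15084.28 + 6104.375
= 50493.93 MJ
e = 50493.93 / 47.152 = 1070.9 MJ/m^2

1070.9 MJ/m^2


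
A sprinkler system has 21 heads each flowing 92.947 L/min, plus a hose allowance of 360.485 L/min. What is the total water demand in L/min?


Sprinkler demand = 21 * 92.947 = 1951.887 L/min
Total = 1951.887 + 360.485 = 2312.372 L/min

2312.372 L/min


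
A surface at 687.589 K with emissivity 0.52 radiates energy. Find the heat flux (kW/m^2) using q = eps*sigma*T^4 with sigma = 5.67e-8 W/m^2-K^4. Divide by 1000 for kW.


T^4 = 2.2352e+11
q = 0.52 * 5.67e-8 * 2.2352e+11 / 1000 = 6.5903 kW/m^2

6.5903 kW/m^2


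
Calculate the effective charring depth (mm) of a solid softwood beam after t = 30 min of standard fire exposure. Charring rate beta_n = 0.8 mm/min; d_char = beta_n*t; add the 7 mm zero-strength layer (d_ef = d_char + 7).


d_char = 0.8 * 30 = 24 mm
d_ef = 24 + 1.0*7 = 31 mm

31 mm


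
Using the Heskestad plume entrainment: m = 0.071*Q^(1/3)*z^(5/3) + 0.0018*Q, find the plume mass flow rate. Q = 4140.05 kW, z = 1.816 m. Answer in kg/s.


Q^(1/3) = 16.057
z^(5/3) = 2.7031
First term = 0.071 * 16.057 * 2.7031 = 3.0817
Second term = 0.0018 * 4140.05 = 7.4521
m = 10.534 kg/s

10.534 kg/s


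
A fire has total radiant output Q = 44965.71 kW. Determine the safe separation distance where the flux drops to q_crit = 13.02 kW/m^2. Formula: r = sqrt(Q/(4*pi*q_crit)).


4*pi*q_crit = 163.61
Q/(4*pi*q_crit) = 274.83
r = sqrt(274.83) = 16.578 m

16.578 m


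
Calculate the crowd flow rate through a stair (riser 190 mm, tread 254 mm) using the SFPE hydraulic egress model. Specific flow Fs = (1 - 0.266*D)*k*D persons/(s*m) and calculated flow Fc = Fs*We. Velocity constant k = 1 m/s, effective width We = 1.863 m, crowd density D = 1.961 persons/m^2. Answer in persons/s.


1 - 0.266*D = 1 - 0.266*1.961 = 0.47837
Fs = 0.47837 * 1 * 1.961 = 0.93809 persons/(s*m)
Fc = 0.93809 * 1.863 = 1.7477 persons/s

1.7477 persons/s


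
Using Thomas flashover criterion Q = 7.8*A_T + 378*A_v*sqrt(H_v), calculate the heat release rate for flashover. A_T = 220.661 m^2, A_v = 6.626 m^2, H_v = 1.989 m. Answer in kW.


7.8*A_T = 1721.2
sqrt(H_v) = 1.4103
378*A_v*sqrt(H_v) = 3532.3
Q = 1721.2 + 3532.3 = 5253.5 kW

5253.5 kW


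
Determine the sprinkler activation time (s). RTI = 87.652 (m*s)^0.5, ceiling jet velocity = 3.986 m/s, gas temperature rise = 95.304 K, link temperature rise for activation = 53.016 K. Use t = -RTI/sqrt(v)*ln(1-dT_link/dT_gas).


dT_link/dT_gas = 0.55628
ln(1 - 0.55628) = -0.81257
t = -87.652 / sqrt(3.986) * -0.81257 = 35.674 s

35.674 s


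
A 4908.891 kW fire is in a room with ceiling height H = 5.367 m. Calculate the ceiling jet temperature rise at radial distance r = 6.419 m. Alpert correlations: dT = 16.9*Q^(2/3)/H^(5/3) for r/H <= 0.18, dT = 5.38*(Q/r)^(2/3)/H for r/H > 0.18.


r/H = 6.419 / 5.367 = 1.1960
r/H > 0.18, so dT = 5.38*(Q/r)^(2/3)/H
Q/r = 764.74
(Q/r)^(2/3) = 83.627
dT = 5.38 * 83.627 / 5.367 = 83.829 K

83.829 K


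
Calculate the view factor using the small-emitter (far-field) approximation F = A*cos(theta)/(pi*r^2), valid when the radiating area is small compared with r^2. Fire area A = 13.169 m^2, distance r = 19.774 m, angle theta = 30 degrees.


cos(30 deg) = 0.86603
pi*r^2 = 1228.4
F = 13.169 * 0.86603 / 1228.4 = 0.0092842

0.0092842


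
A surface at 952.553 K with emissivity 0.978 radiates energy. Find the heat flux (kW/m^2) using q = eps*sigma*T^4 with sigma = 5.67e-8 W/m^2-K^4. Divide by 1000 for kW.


T^4 = 8.2330e+11
q = 0.978 * 5.67e-8 * 8.2330e+11 / 1000 = 45.654 kW/m^2

45.654 kW/m^2


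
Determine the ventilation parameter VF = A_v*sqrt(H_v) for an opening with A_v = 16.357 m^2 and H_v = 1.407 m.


sqrt(H_v) = 1.1862
VF = 16.357 * 1.1862 = 19.402 m^(5/2)

19.402 m^(5/2)


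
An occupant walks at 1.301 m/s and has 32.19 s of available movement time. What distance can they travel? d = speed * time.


d = 1.301 * 32.19 = 41.879 m

41.879 m


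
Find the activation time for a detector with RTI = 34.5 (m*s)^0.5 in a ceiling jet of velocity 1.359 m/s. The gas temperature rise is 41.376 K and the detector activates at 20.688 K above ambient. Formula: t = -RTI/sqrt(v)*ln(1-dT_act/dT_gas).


dT_act/dT_gas = 0.5
ln(1 - 0.5) = -0.69315
t = -34.5 / sqrt(1.359) * -0.69315 = 20.513 s

20.513 s


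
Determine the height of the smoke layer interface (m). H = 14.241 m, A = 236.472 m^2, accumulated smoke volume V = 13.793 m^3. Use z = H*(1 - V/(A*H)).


V/(A*H) = 0.0040958
1 - 0.0040958 = 0.99590
z = 14.241 * 0.99590 = 14.183 m

14.183 m


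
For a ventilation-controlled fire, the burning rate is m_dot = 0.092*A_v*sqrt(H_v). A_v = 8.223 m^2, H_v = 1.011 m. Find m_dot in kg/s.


sqrt(H_v) = 1.0055
m_dot = 0.092 * 8.223 * 1.0055 = 0.76067 kg/s

0.76067 kg/s


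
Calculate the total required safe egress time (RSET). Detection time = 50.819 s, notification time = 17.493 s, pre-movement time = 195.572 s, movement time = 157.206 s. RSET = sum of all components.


Total = 50.819 + 17.493 + 195.572 + 157.206 = 421.09 s

421.09 s


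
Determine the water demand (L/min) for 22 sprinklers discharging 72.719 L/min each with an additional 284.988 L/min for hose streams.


Sprinkler demand = 22 * 72.719 = 1599.818 L/min
Total = 1599.818 + 284.988 = 1884.806 L/min

1884.806 L/min


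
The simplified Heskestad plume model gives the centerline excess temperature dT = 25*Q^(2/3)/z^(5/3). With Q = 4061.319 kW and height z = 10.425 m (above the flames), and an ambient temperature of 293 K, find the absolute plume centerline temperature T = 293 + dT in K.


Q^(2/3) = 254.55
z^(5/3) = 49.750
dT = 25 * 254.55 / 49.750 = 127.92 K
T = 293 + 127.92 = 420.92 K

420.92 K


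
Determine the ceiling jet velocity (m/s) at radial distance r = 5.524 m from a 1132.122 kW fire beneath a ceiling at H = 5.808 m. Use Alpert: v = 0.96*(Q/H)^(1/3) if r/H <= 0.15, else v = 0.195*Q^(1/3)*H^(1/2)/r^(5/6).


r/H = 5.524 / 5.808 = 0.95110
r/H > 0.15, so v = 0.195*Q^(1/3)*H^(1/2)/r^(5/6)
Q^(1/3) = 10.422
H^(1/2) = 2.4100
r^(5/6) = 4.1547
v = 0.195 * 10.422 * 2.4100 / 4.1547 = 1.1789 m/s

1.1789 m/s


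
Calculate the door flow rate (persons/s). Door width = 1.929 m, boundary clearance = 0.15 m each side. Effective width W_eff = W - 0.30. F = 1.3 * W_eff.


W_eff = 1.929 - 0.30 = 1.629 m
F = 1.3 * 1.629 = 2.1177 persons/s

2.1177 persons/s


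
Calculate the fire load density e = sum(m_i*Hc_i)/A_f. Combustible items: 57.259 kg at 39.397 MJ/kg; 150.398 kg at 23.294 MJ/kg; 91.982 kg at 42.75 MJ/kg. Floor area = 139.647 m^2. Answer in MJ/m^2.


Total energy = 57.259*39.397 + 150.398*23.294 + 91.982*42.75
= 2255.833 + 3503.371 + 3932.231
= 9691.434 MJ
e = 9691.434 / 139.647 = 69.400 MJ/m^2

69.400 MJ/m^2


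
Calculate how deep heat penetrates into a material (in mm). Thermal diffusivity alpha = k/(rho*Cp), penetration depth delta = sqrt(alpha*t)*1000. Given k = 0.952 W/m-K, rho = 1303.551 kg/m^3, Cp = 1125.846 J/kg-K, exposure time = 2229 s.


alpha = 0.952 / (1303.551 * 1125.846) = 6.4868e-07 m^2/s
alpha * t = 0.0014459
delta = sqrt(0.0014459) * 1000 = 38.025 mm

38.025 mm


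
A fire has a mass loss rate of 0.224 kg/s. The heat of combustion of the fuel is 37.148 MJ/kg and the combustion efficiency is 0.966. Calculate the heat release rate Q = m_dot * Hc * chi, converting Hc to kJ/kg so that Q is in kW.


Hc = 37.148 MJ/kg = 37.148 * 1000 kJ/kg = 37148 kJ/kg
Q = 0.224 kg/s * 37148 kJ/kg * 0.966 = 8038.2 kW

8038.2 kW


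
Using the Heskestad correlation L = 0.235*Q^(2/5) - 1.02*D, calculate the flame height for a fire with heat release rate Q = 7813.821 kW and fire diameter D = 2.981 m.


Q^(2/5) = 36.070
0.235 * Q^(2/5) = 8.4764
1.02 * D = 3.0406
L = 5.4358 m

5.4358 m


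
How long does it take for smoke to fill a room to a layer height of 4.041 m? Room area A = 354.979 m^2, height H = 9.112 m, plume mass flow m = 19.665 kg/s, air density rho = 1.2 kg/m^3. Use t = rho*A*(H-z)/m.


H - z = 5.071 m
t = 1.2 * 354.979 * 5.071 / 19.665 = 109.85 s

109.85 s


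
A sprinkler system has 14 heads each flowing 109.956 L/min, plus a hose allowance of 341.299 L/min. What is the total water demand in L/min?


Sprinkler demand = 14 * 109.956 = 1539.384 L/min
Total = 1539.384 + 341.299 = 1880.683 L/min

1880.683 L/min


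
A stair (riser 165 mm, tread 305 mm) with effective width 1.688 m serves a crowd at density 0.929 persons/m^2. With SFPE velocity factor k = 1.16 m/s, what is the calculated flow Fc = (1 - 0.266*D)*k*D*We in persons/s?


1 - 0.266*D = 1 - 0.266*0.929 = 0.75289
Fs = 0.75289 * 1.16 * 0.929 = 0.81134 persons/(s*m)
Fc = 0.81134 * 1.688 = 1.3695 persons/s

1.3695 persons/s


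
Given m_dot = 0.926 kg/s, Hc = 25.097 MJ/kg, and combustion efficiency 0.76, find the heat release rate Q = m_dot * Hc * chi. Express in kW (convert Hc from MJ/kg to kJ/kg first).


Hc = 25.097 MJ/kg = 25.097 * 1000 kJ/kg = 25097 kJ/kg
Q = 0.926 kg/s * 25097 kJ/kg * 0.76 = 17662 kW

17662 kW


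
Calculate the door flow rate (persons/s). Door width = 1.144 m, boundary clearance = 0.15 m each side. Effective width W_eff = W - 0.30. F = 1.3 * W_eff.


W_eff = 1.144 - 0.30 = 0.844 m
F = 1.3 * 0.844 = 1.0972 persons/s

1.0972 persons/s


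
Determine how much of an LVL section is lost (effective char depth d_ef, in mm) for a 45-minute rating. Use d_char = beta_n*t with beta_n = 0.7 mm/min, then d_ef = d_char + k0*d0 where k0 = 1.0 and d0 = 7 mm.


d_char = 0.7 * 45 = 31.5 mm
d_ef = 31.5 + 1.0*7 = 38.5 mm

38.5 mm


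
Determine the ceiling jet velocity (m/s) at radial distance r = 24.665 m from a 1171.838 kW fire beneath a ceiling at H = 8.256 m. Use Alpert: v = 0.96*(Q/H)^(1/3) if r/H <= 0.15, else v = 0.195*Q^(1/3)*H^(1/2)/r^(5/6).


r/H = 24.665 / 8.256 = 2.9875
r/H > 0.15, so v = 0.195*Q^(1/3)*H^(1/2)/r^(5/6)
Q^(1/3) = 10.543
H^(1/2) = 2.8733
r^(5/6) = 14.457
v = 0.195 * 10.543 * 2.8733 / 14.457 = 0.40861 m/s

0.40861 m/s


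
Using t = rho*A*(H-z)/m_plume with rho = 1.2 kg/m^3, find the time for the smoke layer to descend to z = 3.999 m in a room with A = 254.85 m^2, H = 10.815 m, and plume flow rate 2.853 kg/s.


H - z = 6.816 m
t = 1.2 * 254.85 * 6.816 / 2.853 = 730.62 s

730.62 s


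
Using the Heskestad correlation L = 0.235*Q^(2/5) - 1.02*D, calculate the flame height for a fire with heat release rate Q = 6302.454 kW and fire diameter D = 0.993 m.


Q^(2/5) = 33.098
0.235 * Q^(2/5) = 7.7781
1.02 * D = 1.0129
L = 6.7652 m

6.7652 m


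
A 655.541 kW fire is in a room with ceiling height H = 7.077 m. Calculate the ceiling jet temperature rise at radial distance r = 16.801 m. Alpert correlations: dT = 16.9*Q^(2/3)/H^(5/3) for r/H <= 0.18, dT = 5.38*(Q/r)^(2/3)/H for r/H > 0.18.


r/H = 16.801 / 7.077 = 2.3740
r/H > 0.18, so dT = 5.38*(Q/r)^(2/3)/H
Q/r = 39.018
(Q/r)^(2/3) = 11.504
dT = 5.38 * 11.504 / 7.077 = 8.7453 K

8.7453 K


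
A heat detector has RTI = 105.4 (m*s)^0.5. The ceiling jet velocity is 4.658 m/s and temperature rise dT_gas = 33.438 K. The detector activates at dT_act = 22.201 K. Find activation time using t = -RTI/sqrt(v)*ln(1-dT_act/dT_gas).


dT_act/dT_gas = 0.66395
ln(1 - 0.66395) = -1.0905
t = -105.4 / sqrt(4.658) * -1.0905 = 53.255 s

53.255 s


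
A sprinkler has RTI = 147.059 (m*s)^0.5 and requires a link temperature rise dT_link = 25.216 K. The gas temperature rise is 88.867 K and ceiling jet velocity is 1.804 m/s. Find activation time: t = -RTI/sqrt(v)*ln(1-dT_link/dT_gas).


dT_link/dT_gas = 0.28375
ln(1 - 0.28375) = -0.33373
t = -147.059 / sqrt(1.804) * -0.33373 = 36.540 s

36.540 s


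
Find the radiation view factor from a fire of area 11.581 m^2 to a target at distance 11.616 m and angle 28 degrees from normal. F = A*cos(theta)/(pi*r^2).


cos(28 deg) = 0.88295
pi*r^2 = 423.90
F = 11.581 * 0.88295 / 423.90 = 0.024122

0.024122


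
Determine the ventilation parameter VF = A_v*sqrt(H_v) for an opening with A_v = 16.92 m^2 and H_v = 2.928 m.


sqrt(H_v) = 1.7111
VF = 16.92 * 1.7111 = 28.952 m^(5/2)

28.952 m^(5/2)


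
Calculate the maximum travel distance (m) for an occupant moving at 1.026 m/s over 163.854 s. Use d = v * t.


d = 1.026 * 163.854 = 168.11 m

168.11 m


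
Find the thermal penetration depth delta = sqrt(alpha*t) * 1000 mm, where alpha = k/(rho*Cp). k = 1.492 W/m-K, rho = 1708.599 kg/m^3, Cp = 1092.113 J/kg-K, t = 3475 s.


alpha = 1.492 / (1708.599 * 1092.113) = 7.9958e-07 m^2/s
alpha * t = 0.0027785
delta = sqrt(0.0027785) * 1000 = 52.712 mm

52.712 mm


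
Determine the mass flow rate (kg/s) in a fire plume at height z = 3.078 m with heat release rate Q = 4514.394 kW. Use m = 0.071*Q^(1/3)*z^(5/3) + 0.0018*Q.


Q^(1/3) = 16.527
z^(5/3) = 6.5130
First term = 0.071 * 16.527 * 6.5130 = 7.6426
Second term = 0.0018 * 4514.394 = 8.1259
m = 15.768 kg/s

15.768 kg/s


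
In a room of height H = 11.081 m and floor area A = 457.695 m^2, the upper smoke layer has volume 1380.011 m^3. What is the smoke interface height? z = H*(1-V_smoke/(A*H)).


V/(A*H) = 0.27210
1 - 0.27210 = 0.72790
z = 11.081 * 0.72790 = 8.0659 m

8.0659 m


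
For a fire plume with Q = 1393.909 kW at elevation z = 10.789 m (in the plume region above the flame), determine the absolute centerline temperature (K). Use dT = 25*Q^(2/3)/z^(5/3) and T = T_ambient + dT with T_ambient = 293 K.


Q^(2/3) = 124.78
z^(5/3) = 52.679
dT = 25 * 124.78 / 52.679 = 59.219 K
T = 293 + 59.219 = 352.22 K

352.22 K


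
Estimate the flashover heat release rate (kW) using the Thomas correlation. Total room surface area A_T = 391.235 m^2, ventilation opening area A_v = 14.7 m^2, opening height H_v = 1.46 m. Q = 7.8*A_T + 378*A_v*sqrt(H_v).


7.8*A_T = 3051.633
sqrt(H_v) = 1.2083
378*A_v*sqrt(H_v) = 6714.1
Q = 3051.633 + 6714.1 = 9765.7 kW

9765.7 kW


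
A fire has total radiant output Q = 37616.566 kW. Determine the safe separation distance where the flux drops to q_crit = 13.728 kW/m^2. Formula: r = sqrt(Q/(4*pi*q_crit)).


4*pi*q_crit = 172.51
Q/(4*pi*q_crit) = 218.05
r = sqrt(218.05) = 14.767 m

14.767 m


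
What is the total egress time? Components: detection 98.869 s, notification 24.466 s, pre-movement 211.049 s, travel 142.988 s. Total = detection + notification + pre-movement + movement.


Total = 98.869 + 24.466 + 211.049 + 142.988 = 477.372 s

477.372 s


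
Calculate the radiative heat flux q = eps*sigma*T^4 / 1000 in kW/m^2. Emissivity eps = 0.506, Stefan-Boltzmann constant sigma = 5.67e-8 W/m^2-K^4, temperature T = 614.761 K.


T^4 = 1.4283e+11
q = 0.506 * 5.67e-8 * 1.4283e+11 / 1000 = 4.0979 kW/m^2

4.0979 kW/m^2


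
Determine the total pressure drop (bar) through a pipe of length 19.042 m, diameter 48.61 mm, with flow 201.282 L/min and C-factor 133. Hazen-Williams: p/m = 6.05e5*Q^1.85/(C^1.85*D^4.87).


Q^1.85 = 18283
C^1.85 = 8494.3
D^4.87 = 1.6382e+08
p/m = 0.0079490 bar/m
p_total = 0.0079490 * 19.042 = 0.15137 bar

0.15137 bar


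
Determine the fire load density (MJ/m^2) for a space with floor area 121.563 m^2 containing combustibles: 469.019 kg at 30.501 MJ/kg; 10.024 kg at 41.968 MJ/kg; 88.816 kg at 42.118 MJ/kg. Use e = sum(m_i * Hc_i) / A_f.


Total energy = 469.019*30.501 + 10.024*41.968 + 88.816*42.118
= 14305.55 + 420.6872 + 3740.752
= 18466.99 MJ
e = 18466.99 / 121.563 = 151.91 MJ/m^2

151.91 MJ/m^2


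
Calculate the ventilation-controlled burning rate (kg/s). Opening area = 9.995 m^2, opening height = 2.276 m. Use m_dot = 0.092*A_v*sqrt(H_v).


sqrt(H_v) = 1.5086
m_dot = 0.092 * 9.995 * 1.5086 = 1.3873 kg/s

1.3873 kg/s


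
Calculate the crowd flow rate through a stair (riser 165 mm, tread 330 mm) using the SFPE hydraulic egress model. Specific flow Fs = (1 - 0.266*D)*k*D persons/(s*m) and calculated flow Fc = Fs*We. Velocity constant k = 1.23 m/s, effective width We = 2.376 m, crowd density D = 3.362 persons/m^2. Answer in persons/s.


1 - 0.266*D = 1 - 0.266*3.362 = 0.10571
Fs = 0.10571 * 1.23 * 3.362 = 0.43713 persons/(s*m)
Fc = 0.43713 * 2.376 = 1.0386 persons/s

1.0386 persons/s


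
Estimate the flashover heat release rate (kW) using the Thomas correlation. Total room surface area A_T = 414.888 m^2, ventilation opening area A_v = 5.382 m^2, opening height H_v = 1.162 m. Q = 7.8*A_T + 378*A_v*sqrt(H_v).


7.8*A_T = 3236.1
sqrt(H_v) = 1.0780
378*A_v*sqrt(H_v) = 2193.0
Q = 3236.1 + 2193.0 = 5429.1 kW

5429.1 kW


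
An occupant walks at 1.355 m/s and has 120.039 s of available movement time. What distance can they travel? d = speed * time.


d = 1.355 * 120.039 = 162.65 m

162.65 m


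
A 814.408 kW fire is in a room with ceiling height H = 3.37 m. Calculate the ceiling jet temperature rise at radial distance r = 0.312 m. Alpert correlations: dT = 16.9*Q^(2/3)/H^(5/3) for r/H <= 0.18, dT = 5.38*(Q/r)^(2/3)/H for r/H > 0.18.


r/H = 0.312 / 3.37 = 0.092582
r/H <= 0.18, so dT = 16.9*Q^(2/3)/H^(5/3)
Q^(2/3) = 87.209
H^(5/3) = 7.5750
dT = 16.9 * 87.209 / 7.5750 = 194.57 K

194.57 K


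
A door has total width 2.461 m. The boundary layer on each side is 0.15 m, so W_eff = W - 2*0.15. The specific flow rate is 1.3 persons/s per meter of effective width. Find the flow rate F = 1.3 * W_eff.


W_eff = 2.461 - 0.30 = 2.161 m
F = 1.3 * 2.161 = 2.8093 persons/s

2.8093 persons/s


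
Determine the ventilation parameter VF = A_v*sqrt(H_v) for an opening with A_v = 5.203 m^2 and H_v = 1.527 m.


sqrt(H_v) = 1.2357
VF = 5.203 * 1.2357 = 6.4294 m^(5/2)

6.4294 m^(5/2)


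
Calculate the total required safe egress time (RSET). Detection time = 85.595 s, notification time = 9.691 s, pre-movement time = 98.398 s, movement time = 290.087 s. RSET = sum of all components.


Total = 85.595 + 9.691 + 98.398 + 290.087 = 483.771 s

483.771 s


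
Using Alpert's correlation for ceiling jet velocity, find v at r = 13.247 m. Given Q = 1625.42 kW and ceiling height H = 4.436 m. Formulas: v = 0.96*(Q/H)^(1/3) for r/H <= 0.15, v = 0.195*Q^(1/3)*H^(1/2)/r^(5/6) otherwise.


r/H = 13.247 / 4.436 = 2.9862
r/H > 0.15, so v = 0.195*Q^(1/3)*H^(1/2)/r^(5/6)
Q^(1/3) = 11.758
H^(1/2) = 2.1062
r^(5/6) = 8.6119
v = 0.195 * 11.758 * 2.1062 / 8.6119 = 0.56073 m/s

0.56073 m/s


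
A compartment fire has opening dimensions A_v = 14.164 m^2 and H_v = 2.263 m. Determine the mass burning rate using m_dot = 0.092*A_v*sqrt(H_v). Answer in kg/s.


sqrt(H_v) = 1.5043
m_dot = 0.092 * 14.164 * 1.5043 = 1.9603 kg/s

1.9603 kg/s


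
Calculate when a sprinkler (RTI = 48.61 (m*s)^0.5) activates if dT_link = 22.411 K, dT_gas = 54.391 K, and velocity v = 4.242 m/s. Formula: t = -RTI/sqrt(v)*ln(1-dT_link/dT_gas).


dT_link/dT_gas = 0.41204
ln(1 - 0.41204) = -0.53109
t = -48.61 / sqrt(4.242) * -0.53109 = 12.534 s

12.534 s


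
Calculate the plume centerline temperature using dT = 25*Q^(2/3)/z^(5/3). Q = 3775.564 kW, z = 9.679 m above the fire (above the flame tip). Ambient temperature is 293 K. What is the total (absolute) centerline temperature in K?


Q^(2/3) = 242.47
z^(5/3) = 43.959
dT = 25 * 242.47 / 43.959 = 137.89 K
T = 293 + 137.89 = 430.89 K

430.89 K


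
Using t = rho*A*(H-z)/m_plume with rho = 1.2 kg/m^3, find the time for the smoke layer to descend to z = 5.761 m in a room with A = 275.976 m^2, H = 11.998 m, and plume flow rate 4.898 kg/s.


H - z = 6.237 m
t = 1.2 * 275.976 * 6.237 / 4.898 = 421.71 s

421.71 s


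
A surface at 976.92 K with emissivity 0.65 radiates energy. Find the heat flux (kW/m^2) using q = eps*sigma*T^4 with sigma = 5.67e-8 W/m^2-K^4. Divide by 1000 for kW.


T^4 = 9.1083e+11
q = 0.65 * 5.67e-8 * 9.1083e+11 / 1000 = 33.569 kW/m^2

33.569 kW/m^2


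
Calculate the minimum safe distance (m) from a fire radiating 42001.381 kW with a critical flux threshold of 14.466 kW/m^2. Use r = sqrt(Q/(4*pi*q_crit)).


4*pi*q_crit = 181.79
Q/(4*pi*q_crit) = 231.05
r = sqrt(231.05) = 15.200 m

15.200 m


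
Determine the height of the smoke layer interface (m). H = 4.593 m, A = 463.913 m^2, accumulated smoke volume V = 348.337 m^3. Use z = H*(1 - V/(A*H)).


V/(A*H) = 0.16348
1 - 0.16348 = 0.83652
z = 4.593 * 0.83652 = 3.8421 m

3.8421 m


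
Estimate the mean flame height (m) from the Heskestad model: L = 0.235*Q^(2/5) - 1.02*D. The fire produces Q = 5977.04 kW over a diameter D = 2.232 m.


Q^(2/5) = 32.404
0.235 * Q^(2/5) = 7.6149
1.02 * D = 2.2766
L = 5.3382 m

5.3382 m


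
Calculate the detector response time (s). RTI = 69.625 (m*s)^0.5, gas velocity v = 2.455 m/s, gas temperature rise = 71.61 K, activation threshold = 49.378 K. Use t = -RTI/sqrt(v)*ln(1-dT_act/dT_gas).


dT_act/dT_gas = 0.68954
ln(1 - 0.68954) = -1.1697
t = -69.625 / sqrt(2.455) * -1.1697 = 51.977 s

51.977 s


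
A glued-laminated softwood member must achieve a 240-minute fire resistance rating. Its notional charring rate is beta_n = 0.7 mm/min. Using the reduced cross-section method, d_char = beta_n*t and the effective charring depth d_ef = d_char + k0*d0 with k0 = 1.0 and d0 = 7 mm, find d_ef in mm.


d_char = 0.7 * 240 = 168 mm
d_ef = 168 + 1.0*7 = 175 mm

175 mm


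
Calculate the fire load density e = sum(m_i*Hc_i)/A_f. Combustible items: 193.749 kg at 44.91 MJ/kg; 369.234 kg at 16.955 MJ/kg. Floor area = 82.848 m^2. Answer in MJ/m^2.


Total energy = 193.749*44.91 + 369.234*16.955
= 8701.268 + 6260.362
= 14961.63 MJ
e = 14961.63 / 82.848 = 180.59 MJ/m^2

180.59 MJ/m^2


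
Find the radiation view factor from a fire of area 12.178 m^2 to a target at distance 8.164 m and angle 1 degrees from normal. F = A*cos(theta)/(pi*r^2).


cos(1 deg) = 0.99985
pi*r^2 = 209.39
F = 12.178 * 0.99985 / 209.39 = 0.058151

0.058151


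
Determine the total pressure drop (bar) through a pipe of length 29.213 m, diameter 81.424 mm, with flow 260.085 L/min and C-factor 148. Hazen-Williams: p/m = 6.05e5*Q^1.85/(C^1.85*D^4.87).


Q^1.85 = 29374
C^1.85 = 10351
D^4.87 = 2.0201e+09
p/m = 0.00084990 bar/m
p_total = 0.00084990 * 29.213 = 0.024828 bar

0.024828 bar


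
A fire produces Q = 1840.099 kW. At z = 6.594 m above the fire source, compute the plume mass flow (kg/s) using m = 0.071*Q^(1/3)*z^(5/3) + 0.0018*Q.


Q^(1/3) = 12.254
z^(5/3) = 23.187
First term = 0.071 * 12.254 * 23.187 = 20.174
Second term = 0.0018 * 1840.099 = 3.3122
m = 23.486 kg/s

23.486 kg/s


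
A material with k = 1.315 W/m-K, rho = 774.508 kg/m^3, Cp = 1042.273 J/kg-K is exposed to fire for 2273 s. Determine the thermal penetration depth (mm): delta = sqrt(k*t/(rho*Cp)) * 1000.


alpha = 1.315 / (774.508 * 1042.273) = 1.6290e-06 m^2/s
alpha * t = 0.0037027
delta = sqrt(0.0037027) * 1000 = 60.850 mm

60.850 mm


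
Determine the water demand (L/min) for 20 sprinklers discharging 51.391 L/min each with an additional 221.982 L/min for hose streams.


Sprinkler demand = 20 * 51.391 = 1027.82 L/min
Total = 1027.82 + 221.982 = 1249.802 L/min

1249.802 L/min


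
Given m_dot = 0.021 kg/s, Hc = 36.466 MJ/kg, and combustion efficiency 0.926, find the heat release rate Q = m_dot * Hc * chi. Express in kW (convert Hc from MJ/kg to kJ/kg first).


Hc = 36.466 MJ/kg = 36.466 * 1000 kJ/kg = 36466 kJ/kg
Q = 0.021 kg/s * 36466 kJ/kg * 0.926 = 709.12 kW

709.12 kW


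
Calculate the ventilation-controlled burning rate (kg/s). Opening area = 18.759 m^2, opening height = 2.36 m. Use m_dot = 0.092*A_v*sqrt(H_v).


sqrt(H_v) = 1.5362
m_dot = 0.092 * 18.759 * 1.5362 = 2.6513 kg/s

2.6513 kg/s


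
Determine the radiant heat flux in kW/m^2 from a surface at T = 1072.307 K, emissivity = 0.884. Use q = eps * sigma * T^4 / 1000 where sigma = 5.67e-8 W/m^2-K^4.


T^4 = 1.3221e+12
q = 0.884 * 5.67e-8 * 1.3221e+12 / 1000 = 66.269 kW/m^2

66.269 kW/m^2


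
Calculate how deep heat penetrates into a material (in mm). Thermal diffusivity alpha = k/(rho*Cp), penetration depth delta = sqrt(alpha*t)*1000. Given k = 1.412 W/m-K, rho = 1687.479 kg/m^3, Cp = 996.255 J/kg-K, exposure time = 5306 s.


alpha = 1.412 / (1687.479 * 996.255) = 8.3990e-07 m^2/s
alpha * t = 0.0044565
delta = sqrt(0.0044565) * 1000 = 66.757 mm

66.757 mm


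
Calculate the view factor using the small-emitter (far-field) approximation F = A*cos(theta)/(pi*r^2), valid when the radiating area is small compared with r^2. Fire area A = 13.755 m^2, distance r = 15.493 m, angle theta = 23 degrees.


cos(23 deg) = 0.92050
pi*r^2 = 754.09
F = 13.755 * 0.92050 / 754.09 = 0.016791

0.016791


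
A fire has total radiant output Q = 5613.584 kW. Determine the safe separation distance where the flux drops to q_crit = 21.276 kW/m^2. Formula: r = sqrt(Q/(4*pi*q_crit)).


4*pi*q_crit = 267.36
Q/(4*pi*q_crit) = 20.996
r = sqrt(20.996) = 4.5822 m

4.5822 m


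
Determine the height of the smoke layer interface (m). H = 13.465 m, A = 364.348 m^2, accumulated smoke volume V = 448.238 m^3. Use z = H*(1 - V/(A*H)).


V/(A*H) = 0.091366
1 - 0.091366 = 0.90863
z = 13.465 * 0.90863 = 12.235 m

12.235 m


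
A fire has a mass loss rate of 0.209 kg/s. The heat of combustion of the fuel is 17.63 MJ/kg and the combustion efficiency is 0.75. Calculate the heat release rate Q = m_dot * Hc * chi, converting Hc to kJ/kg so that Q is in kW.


Hc = 17.63 MJ/kg = 17.63 * 1000 kJ/kg = 17630 kJ/kg
Q = 0.209 kg/s * 17630 kJ/kg * 0.75 = 2763.5 kW

2763.5 kW


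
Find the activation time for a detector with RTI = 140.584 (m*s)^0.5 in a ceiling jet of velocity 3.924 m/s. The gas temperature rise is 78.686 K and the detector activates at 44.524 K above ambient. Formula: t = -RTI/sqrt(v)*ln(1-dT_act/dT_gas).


dT_act/dT_gas = 0.56584
ln(1 - 0.56584) = -0.83435
t = -140.584 / sqrt(3.924) * -0.83435 = 59.213 s

59.213 s


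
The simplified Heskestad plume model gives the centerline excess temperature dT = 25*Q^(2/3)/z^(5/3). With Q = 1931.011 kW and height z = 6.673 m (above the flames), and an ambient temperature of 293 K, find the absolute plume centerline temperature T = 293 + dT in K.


Q^(2/3) = 155.07
z^(5/3) = 23.652
dT = 25 * 155.07 / 23.652 = 163.91 K
T = 293 + 163.91 = 456.91 K

456.91 K


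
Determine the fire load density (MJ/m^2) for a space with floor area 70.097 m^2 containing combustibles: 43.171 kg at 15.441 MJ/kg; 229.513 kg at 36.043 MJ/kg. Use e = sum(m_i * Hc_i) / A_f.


Total energy = 43.171*15.441 + 229.513*36.043
= 666.6034 + 8272.337
= 8938.940 MJ
e = 8938.940 / 70.097 = 127.52 MJ/m^2

127.52 MJ/m^2


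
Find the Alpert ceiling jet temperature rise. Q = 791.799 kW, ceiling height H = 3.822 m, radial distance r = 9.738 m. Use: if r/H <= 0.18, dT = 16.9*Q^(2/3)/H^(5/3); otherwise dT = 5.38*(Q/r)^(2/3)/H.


r/H = 9.738 / 3.822 = 2.5479
r/H > 0.18, so dT = 5.38*(Q/r)^(2/3)/H
Q/r = 81.310
(Q/r)^(2/3) = 18.769
dT = 5.38 * 18.769 / 3.822 = 26.419 K

26.419 K


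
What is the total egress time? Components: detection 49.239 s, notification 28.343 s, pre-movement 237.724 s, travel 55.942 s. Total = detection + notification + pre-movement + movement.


Total = 49.239 + 28.343 + 237.724 + 55.942 = 371.248 s

371.248 s


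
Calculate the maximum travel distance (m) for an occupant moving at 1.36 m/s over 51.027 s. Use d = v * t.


d = 1.36 * 51.027 = 69.397 m

69.397 m


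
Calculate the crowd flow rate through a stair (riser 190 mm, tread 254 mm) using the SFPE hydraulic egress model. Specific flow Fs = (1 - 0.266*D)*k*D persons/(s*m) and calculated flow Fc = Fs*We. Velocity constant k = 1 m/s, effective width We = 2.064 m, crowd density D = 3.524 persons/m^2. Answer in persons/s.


1 - 0.266*D = 1 - 0.266*3.524 = 0.062616
Fs = 0.062616 * 1 * 3.524 = 0.22066 persons/(s*m)
Fc = 0.22066 * 2.064 = 0.45544 persons/s

0.45544 persons/s


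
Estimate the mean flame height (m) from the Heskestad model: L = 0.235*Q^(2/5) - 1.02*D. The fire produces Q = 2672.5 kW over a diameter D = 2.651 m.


Q^(2/5) = 23.484
0.235 * Q^(2/5) = 5.5187
1.02 * D = 2.7040
L = 2.8147 m

2.8147 m


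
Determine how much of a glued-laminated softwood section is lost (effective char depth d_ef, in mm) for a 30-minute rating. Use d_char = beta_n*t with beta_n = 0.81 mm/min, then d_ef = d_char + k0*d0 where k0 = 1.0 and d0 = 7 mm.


d_char = 0.81 * 30 = 24.3 mm
d_ef = 24.3 + 1.0*7 = 31.3 mm

31.3 mm


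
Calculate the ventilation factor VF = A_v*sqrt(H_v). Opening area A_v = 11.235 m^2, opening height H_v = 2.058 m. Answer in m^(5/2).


sqrt(H_v) = 1.4346
VF = 11.235 * 1.4346 = 16.117 m^(5/2)

16.117 m^(5/2)


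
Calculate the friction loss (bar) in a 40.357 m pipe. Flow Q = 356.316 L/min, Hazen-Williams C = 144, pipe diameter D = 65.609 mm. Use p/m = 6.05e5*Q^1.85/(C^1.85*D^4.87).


Q^1.85 = 52589
C^1.85 = 9839.4
D^4.87 = 7.0569e+08
p/m = 0.0045821 bar/m
p_total = 0.0045821 * 40.357 = 0.18492 bar

0.18492 bar


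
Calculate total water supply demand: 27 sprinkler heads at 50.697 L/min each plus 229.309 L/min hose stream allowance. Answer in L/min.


Sprinkler demand = 27 * 50.697 = 1368.819 L/min
Total = 1368.819 + 229.309 = 1598.128 L/min

1598.128 L/min


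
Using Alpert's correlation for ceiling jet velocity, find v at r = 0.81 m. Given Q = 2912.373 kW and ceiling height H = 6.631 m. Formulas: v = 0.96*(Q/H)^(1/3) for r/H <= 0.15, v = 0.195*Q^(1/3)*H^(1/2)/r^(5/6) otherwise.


r/H = 0.81 / 6.631 = 0.12215
r/H <= 0.15, so v = 0.96*(Q/H)^(1/3)
Q/H = 439.21
(Q/H)^(1/3) = 7.6013
v = 0.96 * 7.6013 = 7.2973 m/s

7.2973 m/s


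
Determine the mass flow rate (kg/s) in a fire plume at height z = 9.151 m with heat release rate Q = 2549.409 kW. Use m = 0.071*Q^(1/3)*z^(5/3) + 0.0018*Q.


Q^(1/3) = 13.661
z^(5/3) = 40.036
First term = 0.071 * 13.661 * 40.036 = 38.832
Second term = 0.0018 * 2549.409 = 4.5889
m = 43.421 kg/s

43.421 kg/s


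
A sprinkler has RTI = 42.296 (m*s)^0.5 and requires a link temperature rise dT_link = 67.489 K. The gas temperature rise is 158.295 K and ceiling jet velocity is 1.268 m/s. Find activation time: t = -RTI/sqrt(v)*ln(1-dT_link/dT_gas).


dT_link/dT_gas = 0.42635
ln(1 - 0.42635) = -0.55574
t = -42.296 / sqrt(1.268) * -0.55574 = 20.874 s

20.874 s


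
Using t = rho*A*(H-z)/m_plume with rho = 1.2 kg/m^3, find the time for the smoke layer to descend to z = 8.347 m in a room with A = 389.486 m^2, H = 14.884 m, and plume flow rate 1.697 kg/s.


H - z = 6.537 m
t = 1.2 * 389.486 * 6.537 / 1.697 = 1800.4 s

1800.4 s
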